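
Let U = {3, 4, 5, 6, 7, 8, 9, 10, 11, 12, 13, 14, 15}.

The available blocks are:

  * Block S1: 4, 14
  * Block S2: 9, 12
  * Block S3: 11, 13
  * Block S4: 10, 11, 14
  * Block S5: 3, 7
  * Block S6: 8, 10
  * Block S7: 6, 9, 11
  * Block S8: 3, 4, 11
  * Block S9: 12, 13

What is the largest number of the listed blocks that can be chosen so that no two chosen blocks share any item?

5

S1, S2, S3, S5, S6 are pairwise disjoint (S1={4,14}; S2={9,12}; S3={11,13}; S5={3,7}; S6={8,10}).
Every remaining block overlaps one of these, and no 6 of the listed blocks are pairwise disjoint, so 5 is the maximum.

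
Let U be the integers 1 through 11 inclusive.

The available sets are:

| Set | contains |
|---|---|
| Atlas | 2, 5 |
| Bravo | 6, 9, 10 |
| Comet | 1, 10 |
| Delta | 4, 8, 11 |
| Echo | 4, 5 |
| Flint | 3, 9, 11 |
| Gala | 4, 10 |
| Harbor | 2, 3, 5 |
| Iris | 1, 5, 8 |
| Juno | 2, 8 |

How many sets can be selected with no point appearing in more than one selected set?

4

Comet, Echo, Flint, Juno are pairwise disjoint (Comet={1,10}; Echo={4,5}; Flint={3,9,11}; Juno={2,8}).
Every remaining set overlaps one of these, and no 5 of the listed sets are pairwise disjoint, so 4 is the maximum.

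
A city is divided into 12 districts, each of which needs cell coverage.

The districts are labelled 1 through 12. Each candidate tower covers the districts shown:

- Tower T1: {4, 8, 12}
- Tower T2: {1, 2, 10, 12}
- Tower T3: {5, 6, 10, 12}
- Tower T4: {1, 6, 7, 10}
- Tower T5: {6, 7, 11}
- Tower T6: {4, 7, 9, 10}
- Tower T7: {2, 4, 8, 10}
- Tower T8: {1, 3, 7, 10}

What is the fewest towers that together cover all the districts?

Take {T3, T5, T6, T7, T8}. Their union is {1, 2, 3, 4, 5, 6, 7, 8, 9, 10, 11, 12}, which is all 12 districts.
No 4 of the 8 towers cover everything (all 70 combinations miss at least one district), so 5 is optimal.

5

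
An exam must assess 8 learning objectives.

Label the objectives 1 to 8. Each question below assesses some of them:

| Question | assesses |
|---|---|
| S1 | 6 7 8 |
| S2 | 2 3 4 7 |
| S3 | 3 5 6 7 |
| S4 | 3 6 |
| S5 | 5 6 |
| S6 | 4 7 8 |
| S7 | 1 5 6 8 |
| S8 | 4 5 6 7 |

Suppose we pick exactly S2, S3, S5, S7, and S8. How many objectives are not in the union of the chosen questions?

Union of S2, S3, S5, S7, S8 = {1, 2, 3, 4, 5, 6, 7, 8} — that's every objective, so 0 are uncovered.

0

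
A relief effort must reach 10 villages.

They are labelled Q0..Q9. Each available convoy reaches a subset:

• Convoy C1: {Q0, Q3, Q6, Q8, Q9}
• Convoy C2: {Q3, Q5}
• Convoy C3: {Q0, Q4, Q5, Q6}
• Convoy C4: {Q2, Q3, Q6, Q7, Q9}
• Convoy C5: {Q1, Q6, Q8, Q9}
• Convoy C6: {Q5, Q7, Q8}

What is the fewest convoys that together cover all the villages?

3

Take {C3, C4, C5}. Their union is {Q0, Q1, Q2, Q3, Q4, Q5, Q6, Q7, Q8, Q9}, which is all 10 villages.
Only C5 contains Q1, so C5 is forced; the remaining 6 villages need at least 2 more convoys (each remaining convoy adds at most 3) — so at least 3 convoys are needed, and 3 is optimal.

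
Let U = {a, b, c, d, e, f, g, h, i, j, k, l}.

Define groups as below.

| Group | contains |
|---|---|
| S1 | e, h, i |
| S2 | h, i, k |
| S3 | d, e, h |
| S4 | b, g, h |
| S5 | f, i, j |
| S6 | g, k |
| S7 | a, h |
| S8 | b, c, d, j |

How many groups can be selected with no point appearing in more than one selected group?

3

S5, S6, S7 are pairwise disjoint (S5={f,i,j}; S6={g,k}; S7={a,h}).
Every remaining group overlaps one of these, and no 4 of the listed groups are pairwise disjoint, so 3 is the maximum.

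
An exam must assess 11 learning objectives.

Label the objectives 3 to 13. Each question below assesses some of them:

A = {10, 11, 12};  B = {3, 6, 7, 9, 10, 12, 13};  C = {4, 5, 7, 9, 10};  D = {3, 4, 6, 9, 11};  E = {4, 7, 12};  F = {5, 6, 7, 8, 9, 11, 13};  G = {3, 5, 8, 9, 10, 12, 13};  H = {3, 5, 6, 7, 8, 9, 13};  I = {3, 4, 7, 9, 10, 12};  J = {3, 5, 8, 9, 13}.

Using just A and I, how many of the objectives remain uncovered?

4

Union of A, I = {3, 4, 7, 9, 10, 11, 12}.
Not covered: 5, 6, 8, 13 — 4 objectives.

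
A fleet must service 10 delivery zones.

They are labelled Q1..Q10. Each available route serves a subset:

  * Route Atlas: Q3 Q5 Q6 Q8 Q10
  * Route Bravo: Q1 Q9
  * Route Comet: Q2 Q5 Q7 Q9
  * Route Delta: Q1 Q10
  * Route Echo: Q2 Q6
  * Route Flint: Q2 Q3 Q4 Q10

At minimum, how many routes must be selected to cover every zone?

4

Take {Atlas, Bravo, Comet, Flint}. Their union is {Q1, Q2, Q3, Q4, Q5, Q6, Q7, Q8, Q9, Q10}, which is all 10 zones.
No 3 of the 6 routes cover everything (all 20 combinations miss at least one zone), so 4 is optimal.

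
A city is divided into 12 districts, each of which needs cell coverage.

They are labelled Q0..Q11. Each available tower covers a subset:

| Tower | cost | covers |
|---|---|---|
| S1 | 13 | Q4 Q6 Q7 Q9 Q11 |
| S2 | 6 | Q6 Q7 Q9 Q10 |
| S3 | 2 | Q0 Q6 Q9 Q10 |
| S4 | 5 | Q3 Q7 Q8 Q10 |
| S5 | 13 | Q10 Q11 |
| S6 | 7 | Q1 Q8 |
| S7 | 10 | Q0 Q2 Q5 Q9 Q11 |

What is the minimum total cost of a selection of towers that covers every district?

S1, S4, S6, S7 together cover every district (S1 ∪ S4 ∪ S6 ∪ S7 = {Q0, Q1, Q2, Q3, Q4, Q5, Q6, Q7, Q8, Q9, Q10, Q11}); total cost 13 + 5 + 7 + 10 = 35.
The greedy pick S3, S4, S7, S6, S1 costs 37; no covering selection beats 35.

35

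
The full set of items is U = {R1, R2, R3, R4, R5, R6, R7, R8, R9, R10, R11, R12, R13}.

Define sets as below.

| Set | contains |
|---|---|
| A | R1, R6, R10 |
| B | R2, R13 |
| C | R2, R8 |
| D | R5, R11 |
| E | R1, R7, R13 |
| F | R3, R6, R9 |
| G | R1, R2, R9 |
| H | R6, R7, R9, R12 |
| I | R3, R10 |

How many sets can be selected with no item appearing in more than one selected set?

4

B, D, H, I are pairwise disjoint (B={R2,R13}; D={R5,R11}; H={R6,R7,R9,R12}; I={R3,R10}).
Every remaining set overlaps one of these, and no 5 of the listed sets are pairwise disjoint, so 4 is the maximum.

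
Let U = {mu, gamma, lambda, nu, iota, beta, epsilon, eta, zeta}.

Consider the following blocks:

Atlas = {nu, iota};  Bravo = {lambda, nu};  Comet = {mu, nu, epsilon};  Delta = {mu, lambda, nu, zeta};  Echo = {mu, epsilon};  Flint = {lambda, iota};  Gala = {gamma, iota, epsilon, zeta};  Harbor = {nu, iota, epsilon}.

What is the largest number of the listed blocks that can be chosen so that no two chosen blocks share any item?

2

Comet, Flint are pairwise disjoint (Comet={mu,nu,epsilon}; Flint={lambda,iota}).
Every remaining block overlaps one of these, and no 3 of the listed blocks are pairwise disjoint, so 2 is the maximum.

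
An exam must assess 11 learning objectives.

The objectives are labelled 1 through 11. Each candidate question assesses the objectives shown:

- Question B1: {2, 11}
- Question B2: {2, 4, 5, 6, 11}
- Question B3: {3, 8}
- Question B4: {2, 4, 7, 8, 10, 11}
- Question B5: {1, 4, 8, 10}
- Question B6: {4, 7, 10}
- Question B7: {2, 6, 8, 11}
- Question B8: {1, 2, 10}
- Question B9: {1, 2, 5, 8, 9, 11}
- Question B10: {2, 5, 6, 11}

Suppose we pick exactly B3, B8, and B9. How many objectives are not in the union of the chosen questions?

3

Union of B3, B8, B9 = {1, 2, 3, 5, 8, 9, 10, 11}.
Not covered: 4, 6, 7 — 3 objectives.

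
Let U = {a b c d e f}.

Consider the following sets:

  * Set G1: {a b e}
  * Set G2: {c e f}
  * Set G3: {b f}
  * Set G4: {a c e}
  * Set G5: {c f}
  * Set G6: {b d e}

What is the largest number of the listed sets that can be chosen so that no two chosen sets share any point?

G1, G5 are pairwise disjoint (G1={a,b,e}; G5={c,f}).
Every remaining set overlaps one of these, and no 3 of the listed sets are pairwise disjoint, so 2 is the maximum.

2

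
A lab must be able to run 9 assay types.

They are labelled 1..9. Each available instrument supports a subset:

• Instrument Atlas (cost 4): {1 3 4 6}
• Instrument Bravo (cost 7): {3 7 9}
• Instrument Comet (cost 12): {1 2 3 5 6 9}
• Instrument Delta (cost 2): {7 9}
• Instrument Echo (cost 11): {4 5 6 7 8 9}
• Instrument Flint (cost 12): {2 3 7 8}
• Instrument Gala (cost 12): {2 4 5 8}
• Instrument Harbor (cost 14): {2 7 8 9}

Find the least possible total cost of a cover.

Atlas, Delta, Gala together cover every assay (Atlas ∪ Delta ∪ Gala = {1, 2, 3, 4, 5, 6, 7, 8, 9}); total cost 4 + 2 + 12 = 18.
No covering selection has total cost below 18.

18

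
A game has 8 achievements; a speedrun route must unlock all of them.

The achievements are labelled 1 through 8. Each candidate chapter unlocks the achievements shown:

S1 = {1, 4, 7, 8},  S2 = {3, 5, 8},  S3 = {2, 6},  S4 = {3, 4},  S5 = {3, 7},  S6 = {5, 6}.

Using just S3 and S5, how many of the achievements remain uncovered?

4

Union of S3, S5 = {2, 3, 6, 7}.
Not covered: 1, 4, 5, 8 — 4 achievements.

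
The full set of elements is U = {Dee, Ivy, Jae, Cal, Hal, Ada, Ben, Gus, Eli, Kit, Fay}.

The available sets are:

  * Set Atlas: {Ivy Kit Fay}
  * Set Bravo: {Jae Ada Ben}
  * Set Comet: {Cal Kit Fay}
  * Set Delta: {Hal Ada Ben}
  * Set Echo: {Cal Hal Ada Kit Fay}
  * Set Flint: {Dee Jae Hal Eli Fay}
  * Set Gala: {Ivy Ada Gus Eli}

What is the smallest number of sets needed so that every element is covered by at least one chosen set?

4

Take {Delta, Echo, Flint, Gala}. Their union is {Dee, Ivy, Jae, Cal, Hal, Ada, Ben, Gus, Eli, Kit, Fay}, which is all 11 elements.
No 3 of the 7 sets cover everything (all 35 combinations miss at least one element), so 4 is optimal.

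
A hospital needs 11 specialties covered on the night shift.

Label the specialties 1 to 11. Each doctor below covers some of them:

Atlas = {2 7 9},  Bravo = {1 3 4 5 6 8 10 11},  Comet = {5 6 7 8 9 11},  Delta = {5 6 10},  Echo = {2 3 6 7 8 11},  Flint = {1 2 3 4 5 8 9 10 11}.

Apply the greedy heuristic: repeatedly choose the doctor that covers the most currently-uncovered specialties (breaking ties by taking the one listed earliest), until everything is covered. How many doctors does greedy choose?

Greedy: pick Flint (covers 9 new) → pick Comet (covers 2 new). Total picks: 2.

2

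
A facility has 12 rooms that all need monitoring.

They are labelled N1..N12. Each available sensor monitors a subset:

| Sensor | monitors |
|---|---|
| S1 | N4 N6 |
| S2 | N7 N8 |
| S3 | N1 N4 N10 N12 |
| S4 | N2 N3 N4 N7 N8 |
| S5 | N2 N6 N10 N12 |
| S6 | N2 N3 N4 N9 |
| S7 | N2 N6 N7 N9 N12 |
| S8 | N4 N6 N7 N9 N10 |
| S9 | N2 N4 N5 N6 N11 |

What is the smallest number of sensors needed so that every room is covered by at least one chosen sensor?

4

S3 and S4 and S6 and S9 together: S3 ∪ S4 ∪ S6 ∪ S9 = {N1, N2, N3, N4, N5, N6, N7, N8, N9, N10, N11, N12} — every room is covered.
Only S9 contains N5, so S9 is forced; the remaining 7 rooms need at least 3 more sensors (each remaining sensor adds at most 3) — so at least 4 sensors are needed, and 4 is optimal.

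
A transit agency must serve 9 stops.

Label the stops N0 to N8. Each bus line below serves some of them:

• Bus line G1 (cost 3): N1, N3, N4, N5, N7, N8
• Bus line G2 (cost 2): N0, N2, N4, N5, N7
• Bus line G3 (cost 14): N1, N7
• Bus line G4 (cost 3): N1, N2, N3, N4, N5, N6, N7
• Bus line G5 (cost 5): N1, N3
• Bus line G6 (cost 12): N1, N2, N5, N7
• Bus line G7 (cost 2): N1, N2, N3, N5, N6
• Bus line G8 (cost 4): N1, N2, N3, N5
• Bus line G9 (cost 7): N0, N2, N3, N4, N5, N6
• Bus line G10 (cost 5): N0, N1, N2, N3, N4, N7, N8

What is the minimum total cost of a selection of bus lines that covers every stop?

7

G7, G10 together cover every stop (G7 ∪ G10 = {N0, N1, N2, N3, N4, N5, N6, N7, N8}); total cost 2 + 5 = 7.
No covering selection has total cost below 7.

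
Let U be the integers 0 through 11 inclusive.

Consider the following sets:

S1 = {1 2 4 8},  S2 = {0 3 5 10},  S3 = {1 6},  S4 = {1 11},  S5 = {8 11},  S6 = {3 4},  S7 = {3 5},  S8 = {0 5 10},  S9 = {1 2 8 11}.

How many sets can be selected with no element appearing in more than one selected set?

4

S3, S5, S6, S8 are pairwise disjoint (S3={1,6}; S5={8,11}; S6={3,4}; S8={0,5,10}).
Every remaining set overlaps one of these, and no 5 of the listed sets are pairwise disjoint, so 4 is the maximum.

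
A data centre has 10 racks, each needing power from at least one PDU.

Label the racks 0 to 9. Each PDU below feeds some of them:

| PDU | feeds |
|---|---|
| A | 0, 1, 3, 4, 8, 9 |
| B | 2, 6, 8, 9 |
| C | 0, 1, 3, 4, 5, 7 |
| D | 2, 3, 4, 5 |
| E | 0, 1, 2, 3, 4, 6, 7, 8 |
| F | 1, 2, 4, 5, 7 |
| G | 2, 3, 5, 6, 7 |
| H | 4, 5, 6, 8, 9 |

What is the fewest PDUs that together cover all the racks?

2

Take {B, C}. Their union is {0, 1, 2, 3, 4, 5, 6, 7, 8, 9}, which is all 10 racks.
No single PDU has all 10 racks (the largest, E, has 8), so 2 is optimal.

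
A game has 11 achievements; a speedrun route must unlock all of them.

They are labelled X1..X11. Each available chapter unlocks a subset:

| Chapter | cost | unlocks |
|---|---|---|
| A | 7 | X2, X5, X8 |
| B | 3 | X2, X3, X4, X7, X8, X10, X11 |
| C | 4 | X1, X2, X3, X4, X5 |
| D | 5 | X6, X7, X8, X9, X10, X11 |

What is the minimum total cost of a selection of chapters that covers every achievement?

C, D together cover every achievement (C ∪ D = {X1, X2, X3, X4, X5, X6, X7, X8, X9, X10, X11}); total cost 4 + 5 = 9.
The greedy pick B, C, D costs 12; no covering selection beats 9.

9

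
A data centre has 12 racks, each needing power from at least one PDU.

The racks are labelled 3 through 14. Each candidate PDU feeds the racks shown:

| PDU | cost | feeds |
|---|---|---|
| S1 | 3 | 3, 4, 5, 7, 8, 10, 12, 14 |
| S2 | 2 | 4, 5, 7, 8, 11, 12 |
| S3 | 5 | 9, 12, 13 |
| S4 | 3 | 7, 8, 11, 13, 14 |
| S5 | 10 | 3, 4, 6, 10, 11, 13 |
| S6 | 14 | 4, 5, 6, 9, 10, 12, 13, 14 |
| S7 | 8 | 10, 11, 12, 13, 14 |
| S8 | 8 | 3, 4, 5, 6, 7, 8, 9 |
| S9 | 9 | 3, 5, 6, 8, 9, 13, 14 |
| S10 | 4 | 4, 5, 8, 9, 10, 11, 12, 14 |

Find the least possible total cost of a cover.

14

S1, S4, S8 together cover every rack (S1 ∪ S4 ∪ S8 = {3, 4, 5, 6, 7, 8, 9, 10, 11, 12, 13, 14}); total cost 3 + 3 + 8 = 14.
The greedy pick S2, S1, S3, S8 costs 18; no covering selection beats 14.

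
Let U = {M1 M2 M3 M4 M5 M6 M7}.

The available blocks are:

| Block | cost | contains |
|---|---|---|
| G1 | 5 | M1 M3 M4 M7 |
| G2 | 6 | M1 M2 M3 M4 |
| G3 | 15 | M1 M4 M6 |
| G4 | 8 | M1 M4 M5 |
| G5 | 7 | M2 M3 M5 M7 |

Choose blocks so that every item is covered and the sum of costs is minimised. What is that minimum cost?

22

G3, G5 together cover every item (G3 ∪ G5 = {M1, M2, M3, M4, M5, M6, M7}); total cost 15 + 7 = 22.
The greedy pick G1, G5, G3 costs 27; no covering selection beats 22.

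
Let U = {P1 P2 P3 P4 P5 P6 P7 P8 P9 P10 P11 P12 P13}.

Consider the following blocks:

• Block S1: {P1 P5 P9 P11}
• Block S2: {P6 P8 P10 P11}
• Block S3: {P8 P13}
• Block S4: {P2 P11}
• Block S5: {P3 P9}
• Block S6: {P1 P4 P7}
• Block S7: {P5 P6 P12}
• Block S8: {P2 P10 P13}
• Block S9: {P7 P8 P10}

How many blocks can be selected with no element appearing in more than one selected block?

S3, S4, S5, S6, S7 are pairwise disjoint (S3={P8,P13}; S4={P2,P11}; S5={P3,P9}; S6={P1,P4,P7}; S7={P5,P6,P12}).
Every remaining block overlaps one of these, and no 6 of the listed blocks are pairwise disjoint, so 5 is the maximum.

5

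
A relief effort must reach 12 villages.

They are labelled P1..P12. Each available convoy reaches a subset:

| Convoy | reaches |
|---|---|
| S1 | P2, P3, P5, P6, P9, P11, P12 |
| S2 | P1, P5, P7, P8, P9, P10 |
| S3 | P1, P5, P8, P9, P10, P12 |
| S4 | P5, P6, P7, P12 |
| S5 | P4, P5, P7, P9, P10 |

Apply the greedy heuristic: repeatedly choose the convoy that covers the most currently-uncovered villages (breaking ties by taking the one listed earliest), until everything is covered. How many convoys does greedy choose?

3

Greedy: pick S1 (covers 7 new) → pick S2 (covers 4 new) → pick S5 (covers 1 new). Total picks: 3.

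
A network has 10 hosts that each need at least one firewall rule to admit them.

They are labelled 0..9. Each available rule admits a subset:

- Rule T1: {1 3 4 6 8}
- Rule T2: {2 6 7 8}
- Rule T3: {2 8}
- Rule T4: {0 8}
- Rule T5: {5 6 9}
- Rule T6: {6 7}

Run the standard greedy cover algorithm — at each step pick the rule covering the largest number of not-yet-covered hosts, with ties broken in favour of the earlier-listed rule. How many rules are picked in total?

Greedy: pick T1 (covers 5 new) → pick T2 (covers 2 new) → pick T5 (covers 2 new) → pick T4 (covers 1 new). Total picks: 4.

4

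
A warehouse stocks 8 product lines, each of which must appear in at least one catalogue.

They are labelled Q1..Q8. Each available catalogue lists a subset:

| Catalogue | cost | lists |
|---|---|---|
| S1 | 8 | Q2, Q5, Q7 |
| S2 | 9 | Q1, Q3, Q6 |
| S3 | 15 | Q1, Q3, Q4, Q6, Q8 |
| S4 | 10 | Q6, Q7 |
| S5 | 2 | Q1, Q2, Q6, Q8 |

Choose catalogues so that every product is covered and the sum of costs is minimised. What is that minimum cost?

23

S1, S3 together cover every product (S1 ∪ S3 = {Q1, Q2, Q3, Q4, Q5, Q6, Q7, Q8}); total cost 8 + 15 = 23.
The greedy pick S5, S1, S3 costs 25; no covering selection beats 23.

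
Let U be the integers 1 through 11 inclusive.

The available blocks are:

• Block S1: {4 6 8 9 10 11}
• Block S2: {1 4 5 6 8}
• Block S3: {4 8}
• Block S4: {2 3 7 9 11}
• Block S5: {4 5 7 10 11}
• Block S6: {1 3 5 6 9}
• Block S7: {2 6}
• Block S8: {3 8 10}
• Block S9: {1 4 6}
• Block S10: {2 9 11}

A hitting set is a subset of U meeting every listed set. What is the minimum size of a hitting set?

3

The 3 points {6, 8, 11} hit every block.
The blocks S8, S9, S10 are pairwise disjoint, so any hitting set needs a separate point for each — at least 3. Hence 3 is optimal.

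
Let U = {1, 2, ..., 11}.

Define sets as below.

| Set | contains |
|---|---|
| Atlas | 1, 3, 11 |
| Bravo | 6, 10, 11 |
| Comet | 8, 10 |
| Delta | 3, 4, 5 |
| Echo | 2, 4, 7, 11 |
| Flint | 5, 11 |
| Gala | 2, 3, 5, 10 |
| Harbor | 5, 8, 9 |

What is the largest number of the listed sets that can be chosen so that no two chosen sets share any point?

Bravo, Harbor are pairwise disjoint (Bravo={6,10,11}; Harbor={5,8,9}).
Every remaining set overlaps one of these, and no 3 of the listed sets are pairwise disjoint, so 2 is the maximum.

2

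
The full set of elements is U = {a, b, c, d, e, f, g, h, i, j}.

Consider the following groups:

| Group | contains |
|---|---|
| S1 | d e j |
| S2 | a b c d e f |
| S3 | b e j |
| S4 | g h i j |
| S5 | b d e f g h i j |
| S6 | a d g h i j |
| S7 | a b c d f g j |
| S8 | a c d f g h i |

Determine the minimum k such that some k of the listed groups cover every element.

2

S2 and S5 together: S2 ∪ S5 = {a, b, c, d, e, f, g, h, i, j} — every element is covered.
No single group has all 10 elements (the largest, S5, has 8), so 2 is optimal.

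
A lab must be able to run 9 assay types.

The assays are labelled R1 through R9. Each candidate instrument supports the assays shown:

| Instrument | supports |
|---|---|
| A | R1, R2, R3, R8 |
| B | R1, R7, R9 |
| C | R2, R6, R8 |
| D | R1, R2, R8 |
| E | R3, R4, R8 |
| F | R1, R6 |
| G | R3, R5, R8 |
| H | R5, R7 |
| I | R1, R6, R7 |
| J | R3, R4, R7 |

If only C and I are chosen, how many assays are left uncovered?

Union of C, I = {R1, R2, R6, R7, R8}.
Not covered: R3, R4, R5, R9 — 4 assays.

4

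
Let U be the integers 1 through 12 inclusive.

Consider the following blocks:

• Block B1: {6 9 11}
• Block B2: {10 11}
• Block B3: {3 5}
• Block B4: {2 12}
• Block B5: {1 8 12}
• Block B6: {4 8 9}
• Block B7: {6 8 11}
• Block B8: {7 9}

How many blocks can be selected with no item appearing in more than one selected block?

B2, B3, B5, B8 are pairwise disjoint (B2={10,11}; B3={3,5}; B5={1,8,12}; B8={7,9}).
Every remaining block overlaps one of these, and no 5 of the listed blocks are pairwise disjoint, so 4 is the maximum.

4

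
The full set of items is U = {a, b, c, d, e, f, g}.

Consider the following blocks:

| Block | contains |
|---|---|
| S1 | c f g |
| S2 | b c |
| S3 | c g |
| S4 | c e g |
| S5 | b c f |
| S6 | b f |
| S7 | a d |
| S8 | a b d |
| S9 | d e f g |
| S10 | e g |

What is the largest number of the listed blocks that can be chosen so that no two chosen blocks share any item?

3

S4, S6, S7 are pairwise disjoint (S4={c,e,g}; S6={b,f}; S7={a,d}).
Every remaining block overlaps one of these, and no 4 of the listed blocks are pairwise disjoint, so 3 is the maximum.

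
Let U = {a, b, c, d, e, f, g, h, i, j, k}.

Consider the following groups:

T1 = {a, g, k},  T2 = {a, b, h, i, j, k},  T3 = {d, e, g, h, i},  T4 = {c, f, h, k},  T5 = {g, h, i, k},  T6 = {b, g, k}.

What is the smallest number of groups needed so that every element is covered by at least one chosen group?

Take {T2, T3, T4}. Their union is {a, b, c, d, e, f, g, h, i, j, k}, which is all 11 elements.
Only T4 contains c, so T4 is forced; the remaining 7 elements need at least 2 more groups (each remaining group adds at most 4) — so at least 3 groups are needed, and 3 is optimal.

3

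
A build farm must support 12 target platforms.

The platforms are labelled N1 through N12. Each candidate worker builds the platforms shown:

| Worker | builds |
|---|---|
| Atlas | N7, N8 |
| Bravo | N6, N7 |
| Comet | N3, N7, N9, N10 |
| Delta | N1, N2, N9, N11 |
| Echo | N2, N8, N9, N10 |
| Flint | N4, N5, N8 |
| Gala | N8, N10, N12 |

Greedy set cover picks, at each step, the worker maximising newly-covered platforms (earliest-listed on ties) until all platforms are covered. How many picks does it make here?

Greedy: pick Comet (covers 4 new) → pick Delta (covers 3 new) → pick Flint (covers 3 new) → pick Bravo (covers 1 new) → pick Gala (covers 1 new). Total picks: 5.

5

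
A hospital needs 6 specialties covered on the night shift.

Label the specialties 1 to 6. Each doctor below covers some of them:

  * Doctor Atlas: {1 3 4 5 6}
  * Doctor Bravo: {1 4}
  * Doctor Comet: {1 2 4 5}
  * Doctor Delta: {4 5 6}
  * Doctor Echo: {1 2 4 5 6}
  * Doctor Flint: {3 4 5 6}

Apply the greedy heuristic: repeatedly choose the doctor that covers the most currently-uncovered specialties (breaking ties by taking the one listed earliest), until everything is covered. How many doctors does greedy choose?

2

Greedy: pick Atlas (covers 5 new) → pick Comet (covers 1 new). Total picks: 2.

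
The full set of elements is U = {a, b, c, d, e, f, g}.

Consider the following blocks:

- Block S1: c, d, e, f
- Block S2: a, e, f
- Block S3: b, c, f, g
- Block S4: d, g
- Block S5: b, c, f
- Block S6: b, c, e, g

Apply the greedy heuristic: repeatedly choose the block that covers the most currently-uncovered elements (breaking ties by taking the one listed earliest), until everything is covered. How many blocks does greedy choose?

3

Greedy: pick S1 (covers 4 new) → pick S3 (covers 2 new) → pick S2 (covers 1 new). Total picks: 3.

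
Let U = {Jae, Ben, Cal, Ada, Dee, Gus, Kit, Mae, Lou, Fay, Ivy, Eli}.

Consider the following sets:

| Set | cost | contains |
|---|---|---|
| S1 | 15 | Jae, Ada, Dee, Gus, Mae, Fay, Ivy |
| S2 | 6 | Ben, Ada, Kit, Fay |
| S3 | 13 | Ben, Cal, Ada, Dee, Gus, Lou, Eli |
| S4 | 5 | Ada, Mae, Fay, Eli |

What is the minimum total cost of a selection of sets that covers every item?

34

S1, S2, S3 together cover every item (S1 ∪ S2 ∪ S3 = {Jae, Ben, Cal, Ada, Dee, Gus, Kit, Mae, Lou, Fay, Ivy, Eli}); total cost 15 + 6 + 13 = 34.
The greedy pick S4, S3, S2, S1 costs 39; no covering selection beats 34.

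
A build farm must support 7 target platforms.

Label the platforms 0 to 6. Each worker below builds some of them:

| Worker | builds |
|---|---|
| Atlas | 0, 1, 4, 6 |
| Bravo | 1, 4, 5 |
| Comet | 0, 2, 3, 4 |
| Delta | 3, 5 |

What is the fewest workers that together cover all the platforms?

Take {Atlas, Comet, Delta}. Their union is {0, 1, 2, 3, 4, 5, 6}, which is all 7 platforms.
Only Comet contains 2, so Comet is forced; the remaining 3 platforms need at least 2 more workers (each remaining worker adds at most 2) — so at least 3 workers are needed, and 3 is optimal.

3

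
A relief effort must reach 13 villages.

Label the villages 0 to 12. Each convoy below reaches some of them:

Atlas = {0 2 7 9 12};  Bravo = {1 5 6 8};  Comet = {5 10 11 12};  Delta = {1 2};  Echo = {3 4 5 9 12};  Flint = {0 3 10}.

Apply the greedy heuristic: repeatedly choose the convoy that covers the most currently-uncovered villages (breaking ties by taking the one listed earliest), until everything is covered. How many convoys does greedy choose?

4

Greedy: pick Atlas (covers 5 new) → pick Bravo (covers 4 new) → pick Comet (covers 2 new) → pick Echo (covers 2 new). Total picks: 4.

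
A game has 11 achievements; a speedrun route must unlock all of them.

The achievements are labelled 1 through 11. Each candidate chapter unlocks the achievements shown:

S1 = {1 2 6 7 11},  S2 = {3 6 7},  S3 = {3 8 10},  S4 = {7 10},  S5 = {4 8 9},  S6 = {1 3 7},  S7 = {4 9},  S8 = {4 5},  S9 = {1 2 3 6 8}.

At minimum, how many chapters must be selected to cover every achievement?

4

S1 and S3 and S7 and S8 together: S1 ∪ S3 ∪ S7 ∪ S8 = {1, 2, 3, 4, 5, 6, 7, 8, 9, 10, 11} — every achievement is covered.
No 3 of the 9 chapters cover everything (all 84 combinations miss at least one achievement), so 4 is optimal.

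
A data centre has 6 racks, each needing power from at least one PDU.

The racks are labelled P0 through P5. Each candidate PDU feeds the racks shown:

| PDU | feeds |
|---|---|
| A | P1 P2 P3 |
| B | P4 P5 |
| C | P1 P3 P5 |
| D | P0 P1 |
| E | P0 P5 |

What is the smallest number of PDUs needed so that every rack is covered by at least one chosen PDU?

Take {A, B, E}. Their union is {P0, P1, P2, P3, P4, P5}, which is all 6 racks.
Only A contains P2, so A is forced; the remaining 3 racks need at least 2 more PDUs (each remaining PDU adds at most 2) — so at least 3 PDUs are needed, and 3 is optimal.

3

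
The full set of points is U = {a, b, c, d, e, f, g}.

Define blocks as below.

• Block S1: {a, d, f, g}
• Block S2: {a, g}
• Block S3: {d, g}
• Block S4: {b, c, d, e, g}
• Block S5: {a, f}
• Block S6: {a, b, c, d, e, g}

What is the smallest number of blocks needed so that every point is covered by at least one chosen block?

S1 and S4 together: S1 ∪ S4 = {a, b, c, d, e, f, g} — every point is covered.
No single block has all 7 points (the largest, S6, has 6), so 2 is optimal.

2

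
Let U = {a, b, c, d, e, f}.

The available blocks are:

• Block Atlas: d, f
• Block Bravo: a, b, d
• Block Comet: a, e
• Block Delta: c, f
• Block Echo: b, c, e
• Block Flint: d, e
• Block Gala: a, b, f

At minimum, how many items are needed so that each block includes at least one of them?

Take H = {a, e, f}. Each listed block contains at least one of these, so H is a hitting set of size 3.
No choice of 2 items meets every block, so 3 is the minimum.

3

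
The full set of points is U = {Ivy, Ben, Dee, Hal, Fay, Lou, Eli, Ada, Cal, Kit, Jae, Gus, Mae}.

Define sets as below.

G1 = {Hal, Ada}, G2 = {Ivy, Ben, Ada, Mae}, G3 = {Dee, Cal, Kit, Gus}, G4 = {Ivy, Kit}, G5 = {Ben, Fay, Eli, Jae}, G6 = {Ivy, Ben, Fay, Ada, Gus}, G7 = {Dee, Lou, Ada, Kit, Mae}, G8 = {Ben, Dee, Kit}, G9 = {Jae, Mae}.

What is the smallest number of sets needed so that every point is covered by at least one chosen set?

5

Take {G1, G2, G3, G5, G7}. Their union is {Ivy, Ben, Dee, Hal, Fay, Lou, Eli, Ada, Cal, Kit, Jae, Gus, Mae}, which is all 13 points.
No 4 of the 9 sets cover everything (all 126 combinations miss at least one point), so 5 is optimal.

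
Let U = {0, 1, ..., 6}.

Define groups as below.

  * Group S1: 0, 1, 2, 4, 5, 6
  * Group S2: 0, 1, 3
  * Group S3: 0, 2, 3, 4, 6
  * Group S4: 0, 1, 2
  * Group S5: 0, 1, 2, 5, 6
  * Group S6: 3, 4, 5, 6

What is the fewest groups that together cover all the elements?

S5 and S6 cover everything between them: the union {0, 1, 2, 3, 4, 5, 6} is all of U.
No single group has all 7 elements (the largest, S1, has 6), so 2 is optimal.

2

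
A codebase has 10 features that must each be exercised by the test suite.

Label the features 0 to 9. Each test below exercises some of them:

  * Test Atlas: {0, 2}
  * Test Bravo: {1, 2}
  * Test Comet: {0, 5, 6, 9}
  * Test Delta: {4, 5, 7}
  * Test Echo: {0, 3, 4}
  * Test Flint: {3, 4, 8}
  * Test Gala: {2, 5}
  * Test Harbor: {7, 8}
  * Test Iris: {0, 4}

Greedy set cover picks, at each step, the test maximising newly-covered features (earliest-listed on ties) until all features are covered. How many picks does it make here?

Greedy: pick Comet (covers 4 new) → pick Flint (covers 3 new) → pick Bravo (covers 2 new) → pick Delta (covers 1 new). Total picks: 4.

4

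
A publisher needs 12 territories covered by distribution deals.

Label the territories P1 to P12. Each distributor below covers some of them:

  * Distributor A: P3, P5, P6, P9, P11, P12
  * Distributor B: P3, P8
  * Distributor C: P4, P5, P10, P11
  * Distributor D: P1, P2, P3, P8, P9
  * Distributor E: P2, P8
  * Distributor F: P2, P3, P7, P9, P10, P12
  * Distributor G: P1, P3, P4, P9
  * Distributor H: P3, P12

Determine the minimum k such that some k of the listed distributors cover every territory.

Take {A, C, D, F}. Their union is {P1, P2, P3, P4, P5, P6, P7, P8, P9, P10, P11, P12}, which is all 12 territories.
No 3 of the 8 distributors cover everything (all 56 combinations miss at least one territory), so 4 is optimal.

4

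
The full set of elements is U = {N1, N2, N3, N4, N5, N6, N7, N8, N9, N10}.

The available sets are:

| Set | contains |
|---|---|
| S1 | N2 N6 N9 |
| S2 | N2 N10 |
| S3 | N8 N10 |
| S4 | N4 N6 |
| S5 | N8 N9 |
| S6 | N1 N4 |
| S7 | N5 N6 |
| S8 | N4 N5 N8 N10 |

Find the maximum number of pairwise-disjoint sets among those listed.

S2, S5, S6, S7 are pairwise disjoint (S2={N2,N10}; S5={N8,N9}; S6={N1,N4}; S7={N5,N6}).
Every remaining set overlaps one of these, and no 5 of the listed sets are pairwise disjoint, so 4 is the maximum.

4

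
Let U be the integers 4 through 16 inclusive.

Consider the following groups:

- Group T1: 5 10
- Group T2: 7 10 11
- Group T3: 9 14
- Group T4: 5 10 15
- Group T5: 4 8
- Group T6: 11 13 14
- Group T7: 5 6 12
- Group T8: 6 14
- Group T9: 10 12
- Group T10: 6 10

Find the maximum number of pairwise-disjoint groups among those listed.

T2, T3, T5, T7 are pairwise disjoint (T2={7,10,11}; T3={9,14}; T5={4,8}; T7={5,6,12}).
Every remaining group overlaps one of these, and no 5 of the listed groups are pairwise disjoint, so 4 is the maximum.

4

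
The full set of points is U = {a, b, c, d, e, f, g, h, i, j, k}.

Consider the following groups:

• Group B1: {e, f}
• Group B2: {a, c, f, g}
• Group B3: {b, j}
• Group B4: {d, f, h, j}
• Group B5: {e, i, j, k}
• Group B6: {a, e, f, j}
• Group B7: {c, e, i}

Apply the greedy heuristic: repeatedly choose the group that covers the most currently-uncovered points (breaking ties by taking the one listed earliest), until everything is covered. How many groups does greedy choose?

4

Greedy: pick B2 (covers 4 new) → pick B5 (covers 4 new) → pick B4 (covers 2 new) → pick B3 (covers 1 new). Total picks: 4.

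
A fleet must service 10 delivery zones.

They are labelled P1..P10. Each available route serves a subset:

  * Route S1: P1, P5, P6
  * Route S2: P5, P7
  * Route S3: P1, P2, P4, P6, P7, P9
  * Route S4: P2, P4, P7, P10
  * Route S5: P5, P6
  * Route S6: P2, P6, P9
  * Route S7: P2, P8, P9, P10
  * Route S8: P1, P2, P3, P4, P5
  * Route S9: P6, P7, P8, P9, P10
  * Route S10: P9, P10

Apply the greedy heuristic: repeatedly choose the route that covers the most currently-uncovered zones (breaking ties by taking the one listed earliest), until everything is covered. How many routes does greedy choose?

Greedy: pick S3 (covers 6 new) → pick S7 (covers 2 new) → pick S8 (covers 2 new). Total picks: 3.
(The true minimum cover uses only 2 routes, so greedy is not optimal here.)

3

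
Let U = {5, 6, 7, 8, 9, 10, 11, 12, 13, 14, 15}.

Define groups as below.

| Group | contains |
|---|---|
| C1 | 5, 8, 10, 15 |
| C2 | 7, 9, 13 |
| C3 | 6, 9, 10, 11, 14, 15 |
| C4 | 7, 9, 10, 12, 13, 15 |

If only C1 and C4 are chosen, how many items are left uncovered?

3

Union of C1, C4 = {5, 7, 8, 9, 10, 12, 13, 15}.
Not covered: 6, 11, 14 — 3 items.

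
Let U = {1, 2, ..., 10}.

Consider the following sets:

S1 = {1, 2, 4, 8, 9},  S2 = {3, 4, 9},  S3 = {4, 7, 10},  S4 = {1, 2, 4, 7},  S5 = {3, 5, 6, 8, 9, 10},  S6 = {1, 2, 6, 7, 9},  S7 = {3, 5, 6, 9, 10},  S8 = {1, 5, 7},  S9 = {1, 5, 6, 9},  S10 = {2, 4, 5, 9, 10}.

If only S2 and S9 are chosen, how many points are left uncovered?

Union of S2, S9 = {1, 3, 4, 5, 6, 9}.
Not covered: 2, 7, 8, 10 — 4 points.

4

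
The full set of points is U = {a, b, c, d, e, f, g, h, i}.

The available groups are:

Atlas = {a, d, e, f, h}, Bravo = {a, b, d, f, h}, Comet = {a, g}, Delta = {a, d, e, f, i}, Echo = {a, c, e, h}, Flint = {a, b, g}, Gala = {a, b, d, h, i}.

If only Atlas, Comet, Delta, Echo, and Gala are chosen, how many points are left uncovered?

Union of Atlas, Comet, Delta, Echo, Gala = {a, b, c, d, e, f, g, h, i} — that's every point, so 0 are uncovered.

0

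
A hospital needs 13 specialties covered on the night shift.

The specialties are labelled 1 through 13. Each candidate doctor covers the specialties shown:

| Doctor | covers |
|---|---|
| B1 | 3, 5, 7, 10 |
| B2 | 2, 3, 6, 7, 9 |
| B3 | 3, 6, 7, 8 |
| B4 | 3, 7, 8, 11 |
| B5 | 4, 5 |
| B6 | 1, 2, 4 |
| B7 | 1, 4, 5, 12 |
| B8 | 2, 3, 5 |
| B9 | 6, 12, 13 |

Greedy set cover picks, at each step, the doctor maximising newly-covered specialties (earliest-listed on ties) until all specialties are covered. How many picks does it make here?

Greedy: pick B2 (covers 5 new) → pick B7 (covers 4 new) → pick B4 (covers 2 new) → pick B1 (covers 1 new) → pick B9 (covers 1 new). Total picks: 5.

5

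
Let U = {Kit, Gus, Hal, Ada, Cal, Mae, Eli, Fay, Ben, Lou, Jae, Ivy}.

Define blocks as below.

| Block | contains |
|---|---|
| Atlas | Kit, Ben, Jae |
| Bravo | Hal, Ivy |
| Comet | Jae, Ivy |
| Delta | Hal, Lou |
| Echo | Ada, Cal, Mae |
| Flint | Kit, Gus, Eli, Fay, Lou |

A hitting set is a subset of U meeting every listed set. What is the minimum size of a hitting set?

Take H = {Kit, Hal, Ada, Jae}. Each listed block contains at least one of these, so H is a hitting set of size 4.
No choice of 3 elements meets every block, so 4 is the minimum.

4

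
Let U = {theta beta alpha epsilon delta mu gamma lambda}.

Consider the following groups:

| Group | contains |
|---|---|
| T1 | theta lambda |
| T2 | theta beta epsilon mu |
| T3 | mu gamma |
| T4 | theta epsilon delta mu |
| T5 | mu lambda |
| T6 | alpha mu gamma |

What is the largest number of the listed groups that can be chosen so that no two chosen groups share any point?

2

T1, T6 are pairwise disjoint (T1={theta,lambda}; T6={alpha,mu,gamma}).
Every remaining group overlaps one of these, and no 3 of the listed groups are pairwise disjoint, so 2 is the maximum.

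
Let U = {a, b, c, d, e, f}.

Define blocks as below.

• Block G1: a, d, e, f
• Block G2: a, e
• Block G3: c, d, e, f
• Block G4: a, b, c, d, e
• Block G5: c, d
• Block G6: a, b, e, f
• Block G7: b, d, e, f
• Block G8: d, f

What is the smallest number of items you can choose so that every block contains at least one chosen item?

The 2 items {d, e} hit every block.
The blocks G2, G8 are pairwise disjoint, so any hitting set needs a separate item for each — at least 2. Hence 2 is optimal.

2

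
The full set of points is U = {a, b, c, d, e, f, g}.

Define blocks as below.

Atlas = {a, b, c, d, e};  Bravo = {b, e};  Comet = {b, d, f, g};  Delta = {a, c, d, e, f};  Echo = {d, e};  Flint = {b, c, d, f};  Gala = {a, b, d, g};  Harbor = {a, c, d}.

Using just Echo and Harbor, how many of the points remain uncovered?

Union of Echo, Harbor = {a, c, d, e}.
Not covered: b, f, g — 3 points.

3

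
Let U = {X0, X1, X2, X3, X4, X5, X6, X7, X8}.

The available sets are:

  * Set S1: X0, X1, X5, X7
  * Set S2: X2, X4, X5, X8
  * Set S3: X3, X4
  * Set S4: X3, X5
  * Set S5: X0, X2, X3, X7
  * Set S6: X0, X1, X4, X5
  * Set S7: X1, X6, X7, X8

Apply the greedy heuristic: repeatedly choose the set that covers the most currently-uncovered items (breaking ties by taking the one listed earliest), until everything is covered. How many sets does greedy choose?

4

Greedy: pick S1 (covers 4 new) → pick S2 (covers 3 new) → pick S3 (covers 1 new) → pick S7 (covers 1 new). Total picks: 4.
(The true minimum cover uses only 3 sets, so greedy is not optimal here.)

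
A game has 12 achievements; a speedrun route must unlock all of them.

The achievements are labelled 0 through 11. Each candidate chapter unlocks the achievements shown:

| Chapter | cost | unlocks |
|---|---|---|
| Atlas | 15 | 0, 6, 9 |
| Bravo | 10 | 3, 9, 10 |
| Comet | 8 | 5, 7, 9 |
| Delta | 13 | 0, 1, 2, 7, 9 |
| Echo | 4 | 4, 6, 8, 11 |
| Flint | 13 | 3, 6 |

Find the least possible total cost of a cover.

35

Bravo, Comet, Delta, Echo together cover every achievement (Bravo ∪ Comet ∪ Delta ∪ Echo = {0, 1, 2, 3, 4, 5, 6, 7, 8, 9, 10, 11}); total cost 10 + 8 + 13 + 4 = 35.
No covering selection has total cost below 35.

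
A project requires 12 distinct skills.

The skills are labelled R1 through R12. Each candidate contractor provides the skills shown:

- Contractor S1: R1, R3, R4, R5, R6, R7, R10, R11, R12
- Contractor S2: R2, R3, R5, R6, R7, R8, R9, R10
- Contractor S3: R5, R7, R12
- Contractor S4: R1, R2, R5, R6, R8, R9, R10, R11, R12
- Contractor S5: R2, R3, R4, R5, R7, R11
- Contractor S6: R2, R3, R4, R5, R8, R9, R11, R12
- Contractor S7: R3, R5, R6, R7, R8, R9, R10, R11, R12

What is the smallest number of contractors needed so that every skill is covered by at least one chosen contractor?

S1 and S6 together: S1 ∪ S6 = {R1, R2, R3, R4, R5, R6, R7, R8, R9, R10, R11, R12} — every skill is covered.
No single contractor has all 12 skills (the largest, S1, has 9), so 2 is optimal.

2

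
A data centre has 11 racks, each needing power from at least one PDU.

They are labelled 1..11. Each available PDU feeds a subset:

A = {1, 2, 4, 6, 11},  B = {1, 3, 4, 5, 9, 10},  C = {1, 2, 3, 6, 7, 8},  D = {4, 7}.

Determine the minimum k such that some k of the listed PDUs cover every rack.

Take {A, B, C}. Their union is {1, 2, 3, 4, 5, 6, 7, 8, 9, 10, 11}, which is all 11 racks.
Only B contains 5, so B is forced; the remaining 5 racks need at least 2 more PDUs (each remaining PDU adds at most 4) — so at least 3 PDUs are needed, and 3 is optimal.

3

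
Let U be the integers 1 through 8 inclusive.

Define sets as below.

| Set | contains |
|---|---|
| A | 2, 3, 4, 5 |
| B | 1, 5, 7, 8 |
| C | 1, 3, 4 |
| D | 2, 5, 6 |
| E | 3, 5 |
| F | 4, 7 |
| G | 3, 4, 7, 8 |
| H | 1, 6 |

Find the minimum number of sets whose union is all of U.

A and G and H together: A ∪ G ∪ H = {1, 2, 3, 4, 5, 6, 7, 8} — every point is covered.
No 2 of the 8 sets cover everything (all 28 combinations miss at least one point), so 3 is optimal.

3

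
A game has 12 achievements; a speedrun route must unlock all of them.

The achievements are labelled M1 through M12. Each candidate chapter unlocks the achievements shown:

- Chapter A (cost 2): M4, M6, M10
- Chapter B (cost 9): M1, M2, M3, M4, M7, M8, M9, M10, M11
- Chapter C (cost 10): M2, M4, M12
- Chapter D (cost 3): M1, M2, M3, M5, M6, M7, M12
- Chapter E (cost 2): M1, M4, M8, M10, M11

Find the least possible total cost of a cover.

B, D together cover every achievement (B ∪ D = {M1, M2, M3, M4, M5, M6, M7, M8, M9, M10, M11, M12}); total cost 9 + 3 = 12.
The greedy pick E, D, B costs 14; no covering selection beats 12.

12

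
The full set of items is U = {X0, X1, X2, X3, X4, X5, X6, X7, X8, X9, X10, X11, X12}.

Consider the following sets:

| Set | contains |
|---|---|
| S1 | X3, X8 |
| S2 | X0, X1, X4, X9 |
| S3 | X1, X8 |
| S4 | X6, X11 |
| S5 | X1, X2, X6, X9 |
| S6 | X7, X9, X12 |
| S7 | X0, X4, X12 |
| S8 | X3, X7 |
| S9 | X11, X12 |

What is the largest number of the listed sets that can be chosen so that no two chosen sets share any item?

4

S3, S4, S7, S8 are pairwise disjoint (S3={X1,X8}; S4={X6,X11}; S7={X0,X4,X12}; S8={X3,X7}).
Every remaining set overlaps one of these, and no 5 of the listed sets are pairwise disjoint, so 4 is the maximum.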